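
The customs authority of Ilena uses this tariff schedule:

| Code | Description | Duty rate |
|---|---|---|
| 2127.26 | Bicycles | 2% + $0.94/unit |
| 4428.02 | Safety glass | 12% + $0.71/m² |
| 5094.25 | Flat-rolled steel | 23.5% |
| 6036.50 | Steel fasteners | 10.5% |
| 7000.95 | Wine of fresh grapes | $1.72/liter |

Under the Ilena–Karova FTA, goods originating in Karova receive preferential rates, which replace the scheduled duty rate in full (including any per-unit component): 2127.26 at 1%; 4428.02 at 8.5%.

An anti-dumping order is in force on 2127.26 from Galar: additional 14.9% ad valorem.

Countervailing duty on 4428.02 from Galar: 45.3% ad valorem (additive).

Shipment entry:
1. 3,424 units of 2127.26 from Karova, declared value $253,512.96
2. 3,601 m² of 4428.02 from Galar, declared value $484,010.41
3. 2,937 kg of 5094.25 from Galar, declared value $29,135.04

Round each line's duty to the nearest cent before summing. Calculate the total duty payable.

$289,276.53

Line 1 (2127.26, Karova, 3,424 units, $253,512.96):
Base rate for 2127.26 is 2% + $0.94/unit.
Origin Karova qualifies under the Ilena–Karova agreement and 2127.26 is covered: preferential rate 1% applies instead.
The additional-duty order on 2127.26 targets Galar, not Karova; it does not apply.
Duty = $253,512.96 × 1% = $2,535.13.
Line 2 (4428.02, Galar, 3,601 m², $484,010.41):
Base rate for 4428.02 is 12% + $0.71/m².
4428.02 has an FTA preferential rate, but origin Galar is not Karova; base rate stands.
Additional duty on 4428.02 from Galar: +45.3%. Applied ad valorem rate: 12% + 45.3% = 57.3%.
Duty = $484,010.41 × 57.3% + 3,601 × $0.71 = $279,894.67.
Line 3 (5094.25, Galar, 2,937 kg, $29,135.04):
Base rate for 5094.25 is 23.5%.
Duty = $29,135.04 × 23.5% = $6,846.73.
Total = $2,535.13 + $279,894.67 + $6,846.73 = $289,276.53.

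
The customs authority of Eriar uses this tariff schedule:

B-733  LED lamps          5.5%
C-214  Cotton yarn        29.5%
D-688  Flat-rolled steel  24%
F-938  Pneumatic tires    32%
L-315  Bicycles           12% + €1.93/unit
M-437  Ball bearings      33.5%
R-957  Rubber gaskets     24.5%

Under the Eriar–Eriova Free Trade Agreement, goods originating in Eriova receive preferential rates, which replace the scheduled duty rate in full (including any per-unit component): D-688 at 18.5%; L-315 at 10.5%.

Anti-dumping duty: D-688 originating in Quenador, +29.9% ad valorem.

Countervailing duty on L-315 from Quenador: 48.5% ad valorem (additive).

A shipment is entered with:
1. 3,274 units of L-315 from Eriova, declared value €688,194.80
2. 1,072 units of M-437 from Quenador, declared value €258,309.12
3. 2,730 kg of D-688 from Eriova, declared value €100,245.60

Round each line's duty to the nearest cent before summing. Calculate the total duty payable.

€177,339.45

Line 1 (L-315, Eriova, 3,274 units, €688,194.80):
Base rate for L-315 is 12% + €1.93/unit.
Origin Eriova qualifies under the Eriar–Eriova agreement and L-315 is covered: preferential rate 10.5% applies instead.
The additional-duty order on L-315 targets Quenador, not Eriova; it does not apply.
Duty = €688,194.80 × 10.5% = €72,260.45.
Line 2 (M-437, Quenador, 1,072 units, €258,309.12):
Base rate for M-437 is 33.5%.
Duty = €258,309.12 × 33.5% = €86,533.56.
Line 3 (D-688, Eriova, 2,730 kg, €100,245.60):
Base rate for D-688 is 24%.
Origin Eriova qualifies under the Eriar–Eriova agreement and D-688 is covered: preferential rate 18.5% applies instead.
The additional-duty order on D-688 targets Quenador, not Eriova; it does not apply.
Duty = €100,245.60 × 18.5% = €18,545.44.
Total = €72,260.45 + €86,533.56 + €18,545.44 = €177,339.45.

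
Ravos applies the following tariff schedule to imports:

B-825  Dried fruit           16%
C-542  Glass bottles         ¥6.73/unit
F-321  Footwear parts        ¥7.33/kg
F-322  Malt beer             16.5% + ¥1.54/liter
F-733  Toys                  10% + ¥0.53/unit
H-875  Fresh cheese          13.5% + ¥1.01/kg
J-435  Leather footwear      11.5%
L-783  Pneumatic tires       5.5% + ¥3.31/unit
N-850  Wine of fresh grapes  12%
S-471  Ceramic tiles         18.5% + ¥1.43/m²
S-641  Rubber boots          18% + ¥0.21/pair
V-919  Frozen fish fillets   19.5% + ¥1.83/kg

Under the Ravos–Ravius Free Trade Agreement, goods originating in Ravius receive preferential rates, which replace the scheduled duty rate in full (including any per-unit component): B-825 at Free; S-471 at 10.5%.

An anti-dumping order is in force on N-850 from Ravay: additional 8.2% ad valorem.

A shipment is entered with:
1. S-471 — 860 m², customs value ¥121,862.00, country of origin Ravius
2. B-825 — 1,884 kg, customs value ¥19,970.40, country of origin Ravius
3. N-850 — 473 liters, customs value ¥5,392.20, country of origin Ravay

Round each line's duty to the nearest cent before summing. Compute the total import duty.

¥13,884.73

Line 1 (S-471, Ravius, 860 m², ¥121,862.00):
Base rate for S-471 is 18.5% + ¥1.43/m².
Origin Ravius qualifies under the Ravos–Ravius agreement and S-471 is covered: preferential rate 10.5% applies instead.
Duty = ¥121,862.00 × 10.5% = ¥12,795.51.
Line 2 (B-825, Ravius, 1,884 kg, ¥19,970.40):
Base rate for B-825 is 16%.
Origin Ravius qualifies under the Ravos–Ravius agreement and B-825 is covered: preferential rate Free applies instead.
Duty = ¥19,970.40 × 0% = ¥0.00.
Line 3 (N-850, Ravay, 473 liters, ¥5,392.20):
Base rate for N-850 is 12%.
Additional duty on N-850 from Ravay: +8.2%. Applied ad valorem rate: 12% + 8.2% = 20.2%.
Duty = ¥5,392.20 × 20.2% = ¥1,089.22.
Total = ¥12,795.51 + ¥0.00 + ¥1,089.22 = ¥13,884.73.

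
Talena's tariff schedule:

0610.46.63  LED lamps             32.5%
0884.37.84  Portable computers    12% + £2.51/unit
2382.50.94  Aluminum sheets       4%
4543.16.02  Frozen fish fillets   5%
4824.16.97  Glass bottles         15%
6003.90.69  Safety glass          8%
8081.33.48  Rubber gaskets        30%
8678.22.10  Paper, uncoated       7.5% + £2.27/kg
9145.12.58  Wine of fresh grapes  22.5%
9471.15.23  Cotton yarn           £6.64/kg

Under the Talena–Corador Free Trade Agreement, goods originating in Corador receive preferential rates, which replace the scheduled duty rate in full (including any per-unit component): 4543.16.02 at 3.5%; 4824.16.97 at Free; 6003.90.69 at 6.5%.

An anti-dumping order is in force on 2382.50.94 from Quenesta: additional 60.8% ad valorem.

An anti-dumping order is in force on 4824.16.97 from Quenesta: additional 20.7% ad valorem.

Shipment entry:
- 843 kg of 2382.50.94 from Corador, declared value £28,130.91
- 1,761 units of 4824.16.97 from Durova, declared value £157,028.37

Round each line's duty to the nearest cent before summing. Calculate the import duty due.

Line 1 (2382.50.94, Corador, 843 kg, £28,130.91):
Base rate for 2382.50.94 is 4%.
Origin Corador is the FTA partner but 2382.50.94 is not on the preference list; base rate stands.
The additional-duty order on 2382.50.94 targets Quenesta, not Corador; it does not apply.
Duty = £28,130.91 × 4% = £1,125.24.
Line 2 (4824.16.97, Durova, 1,761 units, £157,028.37):
Base rate for 4824.16.97 is 15%.
4824.16.97 has an FTA preferential rate, but origin Durova is not Corador; base rate stands.
The additional-duty order on 4824.16.97 targets Quenesta, not Durova; it does not apply.
Duty = £157,028.37 × 15% = £23,554.26.
Total = £1,125.24 + £23,554.26 = £24,679.50.

£24,679.50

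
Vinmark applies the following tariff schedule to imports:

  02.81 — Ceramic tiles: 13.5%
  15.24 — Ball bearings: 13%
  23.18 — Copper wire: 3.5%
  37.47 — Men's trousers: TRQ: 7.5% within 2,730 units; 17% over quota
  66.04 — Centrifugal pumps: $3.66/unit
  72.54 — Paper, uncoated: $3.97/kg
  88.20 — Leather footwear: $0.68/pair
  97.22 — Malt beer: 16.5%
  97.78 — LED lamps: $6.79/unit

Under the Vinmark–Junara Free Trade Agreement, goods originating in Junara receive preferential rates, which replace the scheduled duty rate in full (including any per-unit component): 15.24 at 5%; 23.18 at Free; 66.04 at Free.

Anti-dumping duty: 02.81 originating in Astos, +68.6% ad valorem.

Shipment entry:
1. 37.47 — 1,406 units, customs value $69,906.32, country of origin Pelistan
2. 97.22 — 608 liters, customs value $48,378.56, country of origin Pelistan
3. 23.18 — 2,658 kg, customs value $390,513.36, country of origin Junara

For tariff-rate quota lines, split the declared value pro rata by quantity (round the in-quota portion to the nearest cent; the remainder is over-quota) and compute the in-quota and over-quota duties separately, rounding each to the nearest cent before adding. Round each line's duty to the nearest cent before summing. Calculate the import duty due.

$13,225.43

Line 1 (37.47, Pelistan, 1,406 units, $69,906.32):
Code 37.47 is under a tariff-rate quota (threshold 2,730 units). Quantity 1,406 units is within the quota, so the in-quota rate 7.5% applies to the full value.
Duty = $69,906.32 × 7.5% = $5,242.97.
Line 2 (97.22, Pelistan, 608 liters, $48,378.56):
Base rate for 97.22 is 16.5%.
Duty = $48,378.56 × 16.5% = $7,982.46.
Line 3 (23.18, Junara, 2,658 kg, $390,513.36):
Base rate for 23.18 is 3.5%.
Origin Junara qualifies under the Vinmark–Junara agreement and 23.18 is covered: preferential rate Free applies instead.
Duty = $390,513.36 × 0% = $0.00.
Total = $5,242.97 + $7,982.46 + $0.00 = $13,225.43.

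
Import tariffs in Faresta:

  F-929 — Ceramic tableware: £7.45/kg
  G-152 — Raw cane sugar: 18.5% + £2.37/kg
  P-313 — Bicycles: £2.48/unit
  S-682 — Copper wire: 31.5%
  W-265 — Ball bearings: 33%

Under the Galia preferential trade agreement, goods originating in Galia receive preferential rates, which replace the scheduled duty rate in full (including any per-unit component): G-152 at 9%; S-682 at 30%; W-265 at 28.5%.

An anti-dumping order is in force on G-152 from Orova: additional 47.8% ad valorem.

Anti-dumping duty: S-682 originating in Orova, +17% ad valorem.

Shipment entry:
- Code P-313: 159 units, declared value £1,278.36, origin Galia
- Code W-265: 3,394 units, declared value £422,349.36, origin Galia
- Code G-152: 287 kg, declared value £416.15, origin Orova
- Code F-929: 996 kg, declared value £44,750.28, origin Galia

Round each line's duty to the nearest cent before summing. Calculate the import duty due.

Line 1 (P-313, Galia, 159 units, £1,278.36):
Base rate for P-313 is £2.48/unit.
Origin Galia is the FTA partner but P-313 is not on the preference list; base rate stands.
Duty = 159 × £2.48 = £394.32.
Line 2 (W-265, Galia, 3,394 units, £422,349.36):
Base rate for W-265 is 33%.
Origin Galia qualifies under the Faresta–Galia agreement and W-265 is covered: preferential rate 28.5% applies instead.
Duty = £422,349.36 × 28.5% = £120,369.57.
Line 3 (G-152, Orova, 287 kg, £416.15):
Base rate for G-152 is 18.5% + £2.37/kg.
G-152 has an FTA preferential rate, but origin Orova is not Galia; base rate stands.
Additional duty on G-152 from Orova: +47.8%. Applied ad valorem rate: 18.5% + 47.8% = 66.3%.
Duty = £416.15 × 66.3% + 287 × £2.37 = £956.10.
Line 4 (F-929, Galia, 996 kg, £44,750.28):
Base rate for F-929 is £7.45/kg.
Origin Galia is the FTA partner but F-929 is not on the preference list; base rate stands.
Duty = 996 × £7.45 = £7,420.20.
Total = £394.32 + £120,369.57 + £956.10 + £7,420.20 = £129,140.19.

£129,140.19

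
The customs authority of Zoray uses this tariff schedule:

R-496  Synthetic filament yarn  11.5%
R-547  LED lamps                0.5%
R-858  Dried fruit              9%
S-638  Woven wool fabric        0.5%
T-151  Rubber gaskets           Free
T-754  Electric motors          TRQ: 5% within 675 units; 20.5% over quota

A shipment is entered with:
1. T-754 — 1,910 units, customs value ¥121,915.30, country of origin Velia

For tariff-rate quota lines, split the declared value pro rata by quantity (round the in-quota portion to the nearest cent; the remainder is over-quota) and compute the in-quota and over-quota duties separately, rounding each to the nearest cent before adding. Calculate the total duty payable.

Line 1 (T-754, Velia, 1,910 units, ¥121,915.30):
Code T-754 is under a tariff-rate quota (threshold 675 units). In-quota: 675 units at 5%; over-quota: 1,235 units at 20.5%.
Pro-rata value split: in-quota = ¥121,915.30 × 675/1,910 = ¥43,085.25; over-quota = ¥121,915.30 − ¥43,085.25 = ¥78,830.05.
In-quota duty = ¥43,085.25 × 5% = ¥2,154.26. Over-quota duty = ¥78,830.05 × 20.5% = ¥16,160.16.
Line duty = ¥2,154.26 + ¥16,160.16 = ¥18,314.42.

¥18,314.42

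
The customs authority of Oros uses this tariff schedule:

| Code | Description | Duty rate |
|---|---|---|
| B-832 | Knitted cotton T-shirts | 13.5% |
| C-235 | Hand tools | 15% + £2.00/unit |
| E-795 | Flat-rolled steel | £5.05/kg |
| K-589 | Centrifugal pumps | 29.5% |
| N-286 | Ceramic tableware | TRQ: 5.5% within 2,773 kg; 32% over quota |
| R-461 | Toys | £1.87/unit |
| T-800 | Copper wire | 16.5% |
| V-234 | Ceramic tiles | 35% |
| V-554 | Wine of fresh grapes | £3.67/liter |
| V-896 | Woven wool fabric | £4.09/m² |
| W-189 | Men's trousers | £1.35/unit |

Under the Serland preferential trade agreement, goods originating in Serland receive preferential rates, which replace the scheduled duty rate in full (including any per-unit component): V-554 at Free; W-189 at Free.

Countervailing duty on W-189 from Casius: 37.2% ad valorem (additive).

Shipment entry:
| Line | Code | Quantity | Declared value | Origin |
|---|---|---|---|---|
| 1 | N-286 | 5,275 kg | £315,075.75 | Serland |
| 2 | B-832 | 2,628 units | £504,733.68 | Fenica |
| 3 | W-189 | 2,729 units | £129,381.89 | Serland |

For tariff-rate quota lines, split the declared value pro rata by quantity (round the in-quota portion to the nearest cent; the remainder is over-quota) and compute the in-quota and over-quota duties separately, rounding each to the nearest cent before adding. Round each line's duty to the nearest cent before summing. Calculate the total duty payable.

Line 1 (N-286, Serland, 5,275 kg, £315,075.75):
Code N-286 is under a tariff-rate quota (threshold 2,773 kg). In-quota: 2,773 kg at 5.5%; over-quota: 2,502 kg at 32%.
Pro-rata value split: in-quota = £315,075.75 × 2,773/5,275 = £165,631.29; over-quota = £315,075.75 − £165,631.29 = £149,444.46.
In-quota duty = £165,631.29 × 5.5% = £9,109.72. Over-quota duty = £149,444.46 × 32% = £47,822.23.
Line duty = £9,109.72 + £47,822.23 = £56,931.95.
Line 2 (B-832, Fenica, 2,628 units, £504,733.68):
Base rate for B-832 is 13.5%.
Duty = £504,733.68 × 13.5% = £68,139.05.
Line 3 (W-189, Serland, 2,729 units, £129,381.89):
Base rate for W-189 is £1.35/unit.
Origin Serland qualifies under the Oros–Serland agreement and W-189 is covered: preferential rate Free applies instead.
The additional-duty order on W-189 targets Casius, not Serland; it does not apply.
Duty = £129,381.89 × 0% = £0.00.
Total = £56,931.95 + £68,139.05 + £0.00 = £125,071.00.

£125,071.00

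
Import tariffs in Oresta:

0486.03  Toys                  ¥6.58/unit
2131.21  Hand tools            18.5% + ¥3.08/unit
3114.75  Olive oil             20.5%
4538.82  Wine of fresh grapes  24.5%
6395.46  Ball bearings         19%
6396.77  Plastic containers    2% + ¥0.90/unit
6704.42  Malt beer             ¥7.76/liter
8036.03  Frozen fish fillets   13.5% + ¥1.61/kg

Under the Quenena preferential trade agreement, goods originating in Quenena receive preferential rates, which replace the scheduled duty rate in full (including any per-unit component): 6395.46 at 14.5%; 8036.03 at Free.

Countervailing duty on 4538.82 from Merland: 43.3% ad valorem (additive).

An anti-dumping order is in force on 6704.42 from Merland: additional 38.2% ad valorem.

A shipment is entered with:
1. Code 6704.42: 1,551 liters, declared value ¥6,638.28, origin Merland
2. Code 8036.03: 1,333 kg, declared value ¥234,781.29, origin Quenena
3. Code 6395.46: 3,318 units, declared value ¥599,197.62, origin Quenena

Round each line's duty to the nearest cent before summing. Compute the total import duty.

Line 1 (6704.42, Merland, 1,551 liters, ¥6,638.28):
Base rate for 6704.42 is ¥7.76/liter.
Additional duty on 6704.42 from Merland: +38.2% ad valorem. Applied ad valorem rate = 38.2%.
Duty = ¥6,638.28 × 38.2% + 1,551 × ¥7.76 = ¥14,571.58.
Line 2 (8036.03, Quenena, 1,333 kg, ¥234,781.29):
Base rate for 8036.03 is 13.5% + ¥1.61/kg.
Origin Quenena qualifies under the Oresta–Quenena agreement and 8036.03 is covered: preferential rate Free applies instead.
Duty = ¥234,781.29 × 0% = ¥0.00.
Line 3 (6395.46, Quenena, 3,318 units, ¥599,197.62):
Base rate for 6395.46 is 19%.
Origin Quenena qualifies under the Oresta–Quenena agreement and 6395.46 is covered: preferential rate 14.5% applies instead.
Duty = ¥599,197.62 × 14.5% = ¥86,883.65.
Total = ¥14,571.58 + ¥0.00 + ¥86,883.65 = ¥101,455.23.

¥101,455.23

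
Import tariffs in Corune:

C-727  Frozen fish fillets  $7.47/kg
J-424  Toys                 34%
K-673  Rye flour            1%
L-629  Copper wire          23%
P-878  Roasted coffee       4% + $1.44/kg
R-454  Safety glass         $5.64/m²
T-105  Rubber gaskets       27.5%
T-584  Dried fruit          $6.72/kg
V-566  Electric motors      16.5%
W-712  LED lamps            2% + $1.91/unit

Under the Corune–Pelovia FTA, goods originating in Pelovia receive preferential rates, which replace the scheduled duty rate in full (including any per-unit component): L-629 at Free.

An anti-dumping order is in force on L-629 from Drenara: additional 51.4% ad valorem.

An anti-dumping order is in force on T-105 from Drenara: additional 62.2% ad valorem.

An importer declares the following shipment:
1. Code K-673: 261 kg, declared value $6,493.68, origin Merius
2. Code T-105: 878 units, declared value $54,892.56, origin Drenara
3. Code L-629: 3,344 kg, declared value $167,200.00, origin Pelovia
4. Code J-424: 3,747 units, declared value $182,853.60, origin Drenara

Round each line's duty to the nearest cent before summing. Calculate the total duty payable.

$111,473.79

Line 1 (K-673, Merius, 261 kg, $6,493.68):
Base rate for K-673 is 1%.
Duty = $6,493.68 × 1% = $64.94.
Line 2 (T-105, Drenara, 878 units, $54,892.56):
Base rate for T-105 is 27.5%.
Additional duty on T-105 from Drenara: +62.2%. Applied ad valorem rate: 27.5% + 62.2% = 89.7%.
Duty = $54,892.56 × 89.7% = $49,238.63.
Line 3 (L-629, Pelovia, 3,344 kg, $167,200.00):
Base rate for L-629 is 23%.
Origin Pelovia qualifies under the Corune–Pelovia agreement and L-629 is covered: preferential rate Free applies instead.
The additional-duty order on L-629 targets Drenara, not Pelovia; it does not apply.
Duty = $167,200.00 × 0% = $0.00.
Line 4 (J-424, Drenara, 3,747 units, $182,853.60):
Base rate for J-424 is 34%.
Duty = $182,853.60 × 34% = $62,170.22.
Total = $64.94 + $49,238.63 + $0.00 + $62,170.22 = $111,473.79.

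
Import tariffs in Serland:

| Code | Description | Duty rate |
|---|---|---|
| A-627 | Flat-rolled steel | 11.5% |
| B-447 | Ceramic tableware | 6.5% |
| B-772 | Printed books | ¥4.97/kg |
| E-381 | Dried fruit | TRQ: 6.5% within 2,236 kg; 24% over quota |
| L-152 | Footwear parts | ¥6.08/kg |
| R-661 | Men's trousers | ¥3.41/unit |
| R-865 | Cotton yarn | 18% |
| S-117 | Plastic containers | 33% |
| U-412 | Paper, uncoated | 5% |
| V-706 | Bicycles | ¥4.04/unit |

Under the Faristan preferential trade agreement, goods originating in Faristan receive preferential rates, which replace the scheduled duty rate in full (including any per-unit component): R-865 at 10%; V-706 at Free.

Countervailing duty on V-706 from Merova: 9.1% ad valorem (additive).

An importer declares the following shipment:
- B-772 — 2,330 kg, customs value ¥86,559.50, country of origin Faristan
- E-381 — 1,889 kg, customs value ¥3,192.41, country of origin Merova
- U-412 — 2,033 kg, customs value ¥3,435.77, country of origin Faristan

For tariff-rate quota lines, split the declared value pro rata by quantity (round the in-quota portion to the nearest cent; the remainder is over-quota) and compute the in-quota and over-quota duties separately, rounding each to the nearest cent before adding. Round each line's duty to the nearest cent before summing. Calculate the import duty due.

¥11,959.40

Line 1 (B-772, Faristan, 2,330 kg, ¥86,559.50):
Base rate for B-772 is ¥4.97/kg.
Origin Faristan is the FTA partner but B-772 is not on the preference list; base rate stands.
Duty = 2,330 × ¥4.97 = ¥11,580.10.
Line 2 (E-381, Merova, 1,889 kg, ¥3,192.41):
Code E-381 is under a tariff-rate quota (threshold 2,236 kg). Quantity 1,889 kg is within the quota, so the in-quota rate 6.5% applies to the full value.
Duty = ¥3,192.41 × 6.5% = ¥207.51.
Line 3 (U-412, Faristan, 2,033 kg, ¥3,435.77):
Base rate for U-412 is 5%.
Origin Faristan is the FTA partner but U-412 is not on the preference list; base rate stands.
Duty = ¥3,435.77 × 5% = ¥171.79.
Total = ¥11,580.10 + ¥207.51 + ¥171.79 = ¥11,959.40.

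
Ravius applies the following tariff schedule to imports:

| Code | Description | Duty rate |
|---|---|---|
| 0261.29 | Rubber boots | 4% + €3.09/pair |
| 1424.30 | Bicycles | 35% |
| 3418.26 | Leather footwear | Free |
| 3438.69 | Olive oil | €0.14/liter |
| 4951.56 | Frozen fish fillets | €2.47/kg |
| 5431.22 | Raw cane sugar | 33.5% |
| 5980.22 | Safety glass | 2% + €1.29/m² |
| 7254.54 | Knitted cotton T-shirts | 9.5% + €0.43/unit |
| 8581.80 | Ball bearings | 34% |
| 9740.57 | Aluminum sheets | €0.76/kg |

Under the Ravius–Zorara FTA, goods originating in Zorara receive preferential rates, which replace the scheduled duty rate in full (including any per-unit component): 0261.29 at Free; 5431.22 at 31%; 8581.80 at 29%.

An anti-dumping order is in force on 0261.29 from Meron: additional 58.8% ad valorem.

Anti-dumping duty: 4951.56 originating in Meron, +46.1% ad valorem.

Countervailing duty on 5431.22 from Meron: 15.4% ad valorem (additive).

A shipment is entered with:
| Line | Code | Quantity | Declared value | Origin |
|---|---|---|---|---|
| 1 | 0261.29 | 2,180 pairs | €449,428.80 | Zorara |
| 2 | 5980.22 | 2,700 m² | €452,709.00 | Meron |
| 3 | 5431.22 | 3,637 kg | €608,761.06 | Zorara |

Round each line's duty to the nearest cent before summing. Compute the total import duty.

€201,253.11

Line 1 (0261.29, Zorara, 2,180 pairs, €449,428.80):
Base rate for 0261.29 is 4% + €3.09/pair.
Origin Zorara qualifies under the Ravius–Zorara agreement and 0261.29 is covered: preferential rate Free applies instead.
The additional-duty order on 0261.29 targets Meron, not Zorara; it does not apply.
Duty = €449,428.80 × 0% = €0.00.
Line 2 (5980.22, Meron, 2,700 m², €452,709.00):
Base rate for 5980.22 is 2% + €1.29/m².
Duty = €452,709.00 × 2% + 2,700 × €1.29 = €12,537.18.
Line 3 (5431.22, Zorara, 3,637 kg, €608,761.06):
Base rate for 5431.22 is 33.5%.
Origin Zorara qualifies under the Ravius–Zorara agreement and 5431.22 is covered: preferential rate 31% applies instead.
The additional-duty order on 5431.22 targets Meron, not Zorara; it does not apply.
Duty = €608,761.06 × 31% = €188,715.93.
Total = €0.00 + €12,537.18 + €188,715.93 = €201,253.11.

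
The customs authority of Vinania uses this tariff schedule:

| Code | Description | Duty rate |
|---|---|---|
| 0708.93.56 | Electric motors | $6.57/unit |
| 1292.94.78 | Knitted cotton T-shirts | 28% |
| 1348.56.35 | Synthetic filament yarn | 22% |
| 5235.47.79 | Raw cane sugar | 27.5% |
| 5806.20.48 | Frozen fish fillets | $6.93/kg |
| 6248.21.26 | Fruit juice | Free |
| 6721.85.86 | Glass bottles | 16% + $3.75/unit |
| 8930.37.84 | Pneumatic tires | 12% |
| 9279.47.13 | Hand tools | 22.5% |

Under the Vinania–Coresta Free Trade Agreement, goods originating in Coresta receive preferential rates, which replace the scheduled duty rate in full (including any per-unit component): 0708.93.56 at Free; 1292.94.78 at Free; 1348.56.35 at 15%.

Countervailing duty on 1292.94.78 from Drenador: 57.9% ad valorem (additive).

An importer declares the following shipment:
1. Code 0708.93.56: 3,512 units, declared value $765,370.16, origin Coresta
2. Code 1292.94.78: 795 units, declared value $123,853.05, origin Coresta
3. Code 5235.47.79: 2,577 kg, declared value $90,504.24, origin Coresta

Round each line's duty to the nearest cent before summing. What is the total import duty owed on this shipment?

$24,888.67

Line 1 (0708.93.56, Coresta, 3,512 units, $765,370.16):
Base rate for 0708.93.56 is $6.57/unit.
Origin Coresta qualifies under the Vinania–Coresta agreement and 0708.93.56 is covered: preferential rate Free applies instead.
Duty = $765,370.16 × 0% = $0.00.
Line 2 (1292.94.78, Coresta, 795 units, $123,853.05):
Base rate for 1292.94.78 is 28%.
Origin Coresta qualifies under the Vinania–Coresta agreement and 1292.94.78 is covered: preferential rate Free applies instead.
The additional-duty order on 1292.94.78 targets Drenador, not Coresta; it does not apply.
Duty = $123,853.05 × 0% = $0.00.
Line 3 (5235.47.79, Coresta, 2,577 kg, $90,504.24):
Base rate for 5235.47.79 is 27.5%.
Origin Coresta is the FTA partner but 5235.47.79 is not on the preference list; base rate stands.
Duty = $90,504.24 × 27.5% = $24,888.67.
Total = $0.00 + $0.00 + $24,888.67 = $24,888.67.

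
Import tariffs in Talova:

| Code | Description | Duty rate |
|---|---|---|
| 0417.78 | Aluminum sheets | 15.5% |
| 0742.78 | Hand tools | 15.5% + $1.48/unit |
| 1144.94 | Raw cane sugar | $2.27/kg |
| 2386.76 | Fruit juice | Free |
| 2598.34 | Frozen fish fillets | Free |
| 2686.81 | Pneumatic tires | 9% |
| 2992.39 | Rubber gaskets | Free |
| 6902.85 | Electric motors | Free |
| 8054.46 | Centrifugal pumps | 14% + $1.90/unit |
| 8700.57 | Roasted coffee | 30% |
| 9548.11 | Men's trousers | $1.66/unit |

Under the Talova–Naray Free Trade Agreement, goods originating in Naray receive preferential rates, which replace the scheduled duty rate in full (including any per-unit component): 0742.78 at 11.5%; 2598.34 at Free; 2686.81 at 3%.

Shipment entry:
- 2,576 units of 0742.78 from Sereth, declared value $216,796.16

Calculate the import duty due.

$37,415.88

Line 1 (0742.78, Sereth, 2,576 units, $216,796.16):
Base rate for 0742.78 is 15.5% + $1.48/unit.
0742.78 has an FTA preferential rate, but origin Sereth is not Naray; base rate stands.
Duty = $216,796.16 × 15.5% + 2,576 × $1.48 = $37,415.88.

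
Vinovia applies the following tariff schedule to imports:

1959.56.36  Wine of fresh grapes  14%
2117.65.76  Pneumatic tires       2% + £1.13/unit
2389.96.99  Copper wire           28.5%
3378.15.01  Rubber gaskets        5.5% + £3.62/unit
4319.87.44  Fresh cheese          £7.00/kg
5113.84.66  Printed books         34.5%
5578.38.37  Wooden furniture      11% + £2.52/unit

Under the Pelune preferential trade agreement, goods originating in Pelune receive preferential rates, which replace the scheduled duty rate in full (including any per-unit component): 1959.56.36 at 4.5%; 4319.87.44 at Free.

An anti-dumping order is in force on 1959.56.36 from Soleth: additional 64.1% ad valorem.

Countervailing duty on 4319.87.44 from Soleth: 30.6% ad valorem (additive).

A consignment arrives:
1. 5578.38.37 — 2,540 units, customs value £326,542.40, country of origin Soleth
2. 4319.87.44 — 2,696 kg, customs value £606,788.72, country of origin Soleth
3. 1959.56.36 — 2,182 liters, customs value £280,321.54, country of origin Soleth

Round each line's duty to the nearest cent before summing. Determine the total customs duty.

£465,800.93

Line 1 (5578.38.37, Soleth, 2,540 units, £326,542.40):
Base rate for 5578.38.37 is 11% + £2.52/unit.
Duty = £326,542.40 × 11% + 2,540 × £2.52 = £42,320.46.
Line 2 (4319.87.44, Soleth, 2,696 kg, £606,788.72):
Base rate for 4319.87.44 is £7.00/kg.
4319.87.44 has an FTA preferential rate, but origin Soleth is not Pelune; base rate stands.
Additional duty on 4319.87.44 from Soleth: +30.6% ad valorem. Applied ad valorem rate = 30.6%.
Duty = £606,788.72 × 30.6% + 2,696 × £7.00 = £204,549.35.
Line 3 (1959.56.36, Soleth, 2,182 liters, £280,321.54):
Base rate for 1959.56.36 is 14%.
1959.56.36 has an FTA preferential rate, but origin Soleth is not Pelune; base rate stands.
Additional duty on 1959.56.36 from Soleth: +64.1%. Applied ad valorem rate: 14% + 64.1% = 78.1%.
Duty = £280,321.54 × 78.1% = £218,931.12.
Total = £42,320.46 + £204,549.35 + £218,931.12 = £465,800.93.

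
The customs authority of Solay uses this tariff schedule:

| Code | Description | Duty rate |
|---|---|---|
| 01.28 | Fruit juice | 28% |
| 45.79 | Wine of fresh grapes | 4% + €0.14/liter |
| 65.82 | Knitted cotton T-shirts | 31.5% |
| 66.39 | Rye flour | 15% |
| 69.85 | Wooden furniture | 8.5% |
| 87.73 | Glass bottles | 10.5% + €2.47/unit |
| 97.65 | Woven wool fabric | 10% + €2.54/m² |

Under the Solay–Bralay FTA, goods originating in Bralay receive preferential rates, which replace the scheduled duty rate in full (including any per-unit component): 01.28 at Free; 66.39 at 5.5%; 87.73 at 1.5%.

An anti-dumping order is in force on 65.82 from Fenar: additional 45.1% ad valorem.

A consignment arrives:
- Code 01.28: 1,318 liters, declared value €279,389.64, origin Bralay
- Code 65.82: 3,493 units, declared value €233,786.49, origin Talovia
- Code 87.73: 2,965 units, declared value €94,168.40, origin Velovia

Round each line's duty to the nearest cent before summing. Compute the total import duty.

Line 1 (01.28, Bralay, 1,318 liters, €279,389.64):
Base rate for 01.28 is 28%.
Origin Bralay qualifies under the Solay–Bralay agreement and 01.28 is covered: preferential rate Free applies instead.
Duty = €279,389.64 × 0% = €0.00.
Line 2 (65.82, Talovia, 3,493 units, €233,786.49):
Base rate for 65.82 is 31.5%.
The additional-duty order on 65.82 targets Fenar, not Talovia; it does not apply.
Duty = €233,786.49 × 31.5% = €73,642.74.
Line 3 (87.73, Velovia, 2,965 units, €94,168.40):
Base rate for 87.73 is 10.5% + €2.47/unit.
87.73 has an FTA preferential rate, but origin Velovia is not Bralay; base rate stands.
Duty = €94,168.40 × 10.5% + 2,965 × €2.47 = €17,211.23.
Total = €0.00 + €73,642.74 + €17,211.23 = €90,853.97.

€90,853.97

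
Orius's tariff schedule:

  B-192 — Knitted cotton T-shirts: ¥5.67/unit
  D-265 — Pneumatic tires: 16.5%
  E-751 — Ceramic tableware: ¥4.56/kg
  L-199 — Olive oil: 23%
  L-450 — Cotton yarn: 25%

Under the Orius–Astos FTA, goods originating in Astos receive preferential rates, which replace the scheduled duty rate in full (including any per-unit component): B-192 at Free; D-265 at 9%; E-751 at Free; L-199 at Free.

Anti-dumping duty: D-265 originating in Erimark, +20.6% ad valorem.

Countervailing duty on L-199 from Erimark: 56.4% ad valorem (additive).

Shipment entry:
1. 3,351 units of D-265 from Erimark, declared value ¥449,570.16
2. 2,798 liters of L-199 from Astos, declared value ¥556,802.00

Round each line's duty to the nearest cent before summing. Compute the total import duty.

¥166,790.53

Line 1 (D-265, Erimark, 3,351 units, ¥449,570.16):
Base rate for D-265 is 16.5%.
D-265 has an FTA preferential rate, but origin Erimark is not Astos; base rate stands.
Additional duty on D-265 from Erimark: +20.6%. Applied ad valorem rate: 16.5% + 20.6% = 37.1%.
Duty = ¥449,570.16 × 37.1% = ¥166,790.53.
Line 2 (L-199, Astos, 2,798 liters, ¥556,802.00):
Base rate for L-199 is 23%.
Origin Astos qualifies under the Orius–Astos agreement and L-199 is covered: preferential rate Free applies instead.
The additional-duty order on L-199 targets Erimark, not Astos; it does not apply.
Duty = ¥556,802.00 × 0% = ¥0.00.
Total = ¥166,790.53 + ¥0.00 = ¥166,790.53.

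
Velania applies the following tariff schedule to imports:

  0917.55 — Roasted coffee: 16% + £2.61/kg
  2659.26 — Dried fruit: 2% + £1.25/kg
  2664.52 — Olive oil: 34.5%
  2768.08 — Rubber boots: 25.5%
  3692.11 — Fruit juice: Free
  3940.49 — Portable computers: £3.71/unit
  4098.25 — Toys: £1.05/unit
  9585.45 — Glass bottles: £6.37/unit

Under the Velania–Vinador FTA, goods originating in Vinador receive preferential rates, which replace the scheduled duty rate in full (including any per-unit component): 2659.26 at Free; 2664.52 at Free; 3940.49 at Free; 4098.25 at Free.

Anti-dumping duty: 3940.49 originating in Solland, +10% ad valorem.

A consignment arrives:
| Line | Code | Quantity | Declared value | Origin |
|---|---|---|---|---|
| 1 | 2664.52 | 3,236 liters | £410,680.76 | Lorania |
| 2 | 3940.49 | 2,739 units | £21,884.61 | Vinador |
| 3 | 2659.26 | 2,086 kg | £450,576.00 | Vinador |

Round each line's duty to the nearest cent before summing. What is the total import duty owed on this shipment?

Line 1 (2664.52, Lorania, 3,236 liters, £410,680.76):
Base rate for 2664.52 is 34.5%.
2664.52 has an FTA preferential rate, but origin Lorania is not Vinador; base rate stands.
Duty = £410,680.76 × 34.5% = £141,684.86.
Line 2 (3940.49, Vinador, 2,739 units, £21,884.61):
Base rate for 3940.49 is £3.71/unit.
Origin Vinador qualifies under the Velania–Vinador agreement and 3940.49 is covered: preferential rate Free applies instead.
The additional-duty order on 3940.49 targets Solland, not Vinador; it does not apply.
Duty = £21,884.61 × 0% = £0.00.
Line 3 (2659.26, Vinador, 2,086 kg, £450,576.00):
Base rate for 2659.26 is 2% + £1.25/kg.
Origin Vinador qualifies under the Velania–Vinador agreement and 2659.26 is covered: preferential rate Free applies instead.
Duty = £450,576.00 × 0% = £0.00.
Total = £141,684.86 + £0.00 + £0.00 = £141,684.86.

£141,684.86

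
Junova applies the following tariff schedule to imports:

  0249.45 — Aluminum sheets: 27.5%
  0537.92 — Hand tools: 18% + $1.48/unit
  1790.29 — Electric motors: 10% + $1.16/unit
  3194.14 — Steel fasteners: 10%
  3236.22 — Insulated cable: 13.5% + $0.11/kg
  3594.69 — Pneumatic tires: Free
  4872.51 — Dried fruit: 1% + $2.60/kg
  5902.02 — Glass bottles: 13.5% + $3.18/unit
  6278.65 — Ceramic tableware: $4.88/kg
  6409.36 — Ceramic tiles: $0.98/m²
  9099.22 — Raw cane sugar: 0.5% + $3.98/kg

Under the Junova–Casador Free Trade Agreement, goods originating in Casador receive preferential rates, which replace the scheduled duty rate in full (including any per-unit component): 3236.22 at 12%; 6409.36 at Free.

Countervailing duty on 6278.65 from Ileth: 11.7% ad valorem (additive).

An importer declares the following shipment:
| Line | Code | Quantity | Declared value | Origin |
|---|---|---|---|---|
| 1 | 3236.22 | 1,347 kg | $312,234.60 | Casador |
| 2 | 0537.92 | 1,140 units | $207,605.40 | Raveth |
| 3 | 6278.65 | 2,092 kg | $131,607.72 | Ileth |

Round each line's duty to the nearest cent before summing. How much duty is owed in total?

$102,131.38

Line 1 (3236.22, Casador, 1,347 kg, $312,234.60):
Base rate for 3236.22 is 13.5% + $0.11/kg.
Origin Casador qualifies under the Junova–Casador agreement and 3236.22 is covered: preferential rate 12% applies instead.
Duty = $312,234.60 × 12% = $37,468.15.
Line 2 (0537.92, Raveth, 1,140 units, $207,605.40):
Base rate for 0537.92 is 18% + $1.48/unit.
Duty = $207,605.40 × 18% + 1,140 × $1.48 = $39,056.17.
Line 3 (6278.65, Ileth, 2,092 kg, $131,607.72):
Base rate for 6278.65 is $4.88/kg.
Additional duty on 6278.65 from Ileth: +11.7% ad valorem. Applied ad valorem rate = 11.7%.
Duty = $131,607.72 × 11.7% + 2,092 × $4.88 = $25,607.06.
Total = $37,468.15 + $39,056.17 + $25,607.06 = $102,131.38.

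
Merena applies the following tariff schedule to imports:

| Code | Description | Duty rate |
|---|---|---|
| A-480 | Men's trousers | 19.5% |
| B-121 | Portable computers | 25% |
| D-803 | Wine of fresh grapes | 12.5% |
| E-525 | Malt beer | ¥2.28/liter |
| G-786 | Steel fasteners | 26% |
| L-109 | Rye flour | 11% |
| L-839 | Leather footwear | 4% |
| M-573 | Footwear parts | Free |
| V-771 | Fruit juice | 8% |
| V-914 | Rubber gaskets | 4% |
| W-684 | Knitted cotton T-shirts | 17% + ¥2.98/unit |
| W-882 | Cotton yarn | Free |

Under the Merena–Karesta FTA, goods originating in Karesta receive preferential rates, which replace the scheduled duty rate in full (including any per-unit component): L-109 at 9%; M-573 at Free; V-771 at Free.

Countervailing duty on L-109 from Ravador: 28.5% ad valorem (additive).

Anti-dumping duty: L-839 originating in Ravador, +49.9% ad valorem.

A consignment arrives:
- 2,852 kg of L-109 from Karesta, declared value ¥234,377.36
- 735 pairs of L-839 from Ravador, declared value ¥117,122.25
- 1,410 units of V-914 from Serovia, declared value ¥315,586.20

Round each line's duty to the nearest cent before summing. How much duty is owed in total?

Line 1 (L-109, Karesta, 2,852 kg, ¥234,377.36):
Base rate for L-109 is 11%.
Origin Karesta qualifies under the Merena–Karesta agreement and L-109 is covered: preferential rate 9% applies instead.
The additional-duty order on L-109 targets Ravador, not Karesta; it does not apply.
Duty = ¥234,377.36 × 9% = ¥21,093.96.
Line 2 (L-839, Ravador, 735 pairs, ¥117,122.25):
Base rate for L-839 is 4%.
Additional duty on L-839 from Ravador: +49.9%. Applied ad valorem rate: 4% + 49.9% = 53.9%.
Duty = ¥117,122.25 × 53.9% = ¥63,128.89.
Line 3 (V-914, Serovia, 1,410 units, ¥315,586.20):
Base rate for V-914 is 4%.
Duty = ¥315,586.20 × 4% = ¥12,623.45.
Total = ¥21,093.96 + ¥63,128.89 + ¥12,623.45 = ¥96,846.30.

¥96,846.30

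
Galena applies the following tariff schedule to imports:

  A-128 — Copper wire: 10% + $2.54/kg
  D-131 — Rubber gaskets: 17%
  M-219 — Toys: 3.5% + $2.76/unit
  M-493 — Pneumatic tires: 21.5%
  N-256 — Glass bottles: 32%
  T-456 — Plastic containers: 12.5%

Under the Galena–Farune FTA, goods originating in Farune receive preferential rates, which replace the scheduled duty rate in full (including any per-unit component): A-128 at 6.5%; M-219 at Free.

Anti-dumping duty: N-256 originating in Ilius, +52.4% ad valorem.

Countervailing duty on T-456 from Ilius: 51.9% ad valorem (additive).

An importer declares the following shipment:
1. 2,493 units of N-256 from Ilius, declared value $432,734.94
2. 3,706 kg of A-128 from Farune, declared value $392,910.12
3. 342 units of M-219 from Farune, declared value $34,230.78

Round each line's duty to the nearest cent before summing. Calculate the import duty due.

Line 1 (N-256, Ilius, 2,493 units, $432,734.94):
Base rate for N-256 is 32%.
Additional duty on N-256 from Ilius: +52.4%. Applied ad valorem rate: 32% + 52.4% = 84.4%.
Duty = $432,734.94 × 84.4% = $365,228.29.
Line 2 (A-128, Farune, 3,706 kg, $392,910.12):
Base rate for A-128 is 10% + $2.54/kg.
Origin Farune qualifies under the Galena–Farune agreement and A-128 is covered: preferential rate 6.5% applies instead.
Duty = $392,910.12 × 6.5% = $25,539.16.
Line 3 (M-219, Farune, 342 units, $34,230.78):
Base rate for M-219 is 3.5% + $2.76/unit.
Origin Farune qualifies under the Galena–Farune agreement and M-219 is covered: preferential rate Free applies instead.
Duty = $34,230.78 × 0% = $0.00.
Total = $365,228.29 + $25,539.16 + $0.00 = $390,767.45.

$390,767.45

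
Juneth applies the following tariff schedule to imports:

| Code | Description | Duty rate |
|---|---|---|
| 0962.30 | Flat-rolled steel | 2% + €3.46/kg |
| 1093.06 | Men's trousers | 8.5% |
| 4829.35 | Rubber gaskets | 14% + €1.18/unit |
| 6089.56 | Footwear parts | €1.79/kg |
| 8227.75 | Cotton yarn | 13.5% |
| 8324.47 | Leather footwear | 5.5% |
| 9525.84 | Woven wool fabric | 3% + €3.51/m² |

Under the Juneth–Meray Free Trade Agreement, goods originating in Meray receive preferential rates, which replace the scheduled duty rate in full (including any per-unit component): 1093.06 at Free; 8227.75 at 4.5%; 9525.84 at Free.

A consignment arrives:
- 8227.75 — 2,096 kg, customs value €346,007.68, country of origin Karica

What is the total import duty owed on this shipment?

€46,711.04

Line 1 (8227.75, Karica, 2,096 kg, €346,007.68):
Base rate for 8227.75 is 13.5%.
8227.75 has an FTA preferential rate, but origin Karica is not Meray; base rate stands.
Duty = €346,007.68 × 13.5% = €46,711.04.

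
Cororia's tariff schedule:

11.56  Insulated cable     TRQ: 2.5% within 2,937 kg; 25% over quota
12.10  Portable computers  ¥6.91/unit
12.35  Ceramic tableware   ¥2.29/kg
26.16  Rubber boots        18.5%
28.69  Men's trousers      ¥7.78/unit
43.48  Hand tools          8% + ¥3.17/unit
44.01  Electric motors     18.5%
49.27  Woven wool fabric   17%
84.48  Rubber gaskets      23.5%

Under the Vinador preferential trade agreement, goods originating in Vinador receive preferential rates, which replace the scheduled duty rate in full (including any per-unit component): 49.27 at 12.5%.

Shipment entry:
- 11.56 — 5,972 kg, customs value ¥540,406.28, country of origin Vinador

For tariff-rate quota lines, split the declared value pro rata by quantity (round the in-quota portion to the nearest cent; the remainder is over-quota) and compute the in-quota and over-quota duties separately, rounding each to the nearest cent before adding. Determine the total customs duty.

¥75,303.52

Line 1 (11.56, Vinador, 5,972 kg, ¥540,406.28):
Code 11.56 is under a tariff-rate quota (threshold 2,937 kg). In-quota: 2,937 kg at 2.5%; over-quota: 3,035 kg at 25%.
Pro-rata value split: in-quota = ¥540,406.28 × 2,937/5,972 = ¥265,769.13; over-quota = ¥540,406.28 − ¥265,769.13 = ¥274,637.15.
In-quota duty = ¥265,769.13 × 2.5% = ¥6,644.23. Over-quota duty = ¥274,637.15 × 25% = ¥68,659.29.
Line duty = ¥6,644.23 + ¥68,659.29 = ¥75,303.52.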